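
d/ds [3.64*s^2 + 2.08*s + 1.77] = 7.28*s + 2.08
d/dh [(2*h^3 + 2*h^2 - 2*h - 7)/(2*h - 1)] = 2*(4*h^3 - h^2 - 2*h + 8)/(4*h^2 - 4*h + 1)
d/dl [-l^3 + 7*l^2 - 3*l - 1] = -3*l^2 + 14*l - 3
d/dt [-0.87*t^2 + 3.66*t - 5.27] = 3.66 - 1.74*t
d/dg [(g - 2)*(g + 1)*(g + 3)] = 3*g^2 + 4*g - 5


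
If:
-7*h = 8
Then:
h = -8/7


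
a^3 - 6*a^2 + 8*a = a*(a - 4)*(a - 2)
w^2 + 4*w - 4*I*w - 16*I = (w + 4)*(w - 4*I)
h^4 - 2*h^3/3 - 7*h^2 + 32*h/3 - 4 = (h - 2)*(h - 1)*(h - 2/3)*(h + 3)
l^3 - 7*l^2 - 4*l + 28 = (l - 7)*(l - 2)*(l + 2)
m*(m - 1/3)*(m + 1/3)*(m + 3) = m^4 + 3*m^3 - m^2/9 - m/3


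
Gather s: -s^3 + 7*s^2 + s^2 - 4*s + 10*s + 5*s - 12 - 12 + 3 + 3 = -s^3 + 8*s^2 + 11*s - 18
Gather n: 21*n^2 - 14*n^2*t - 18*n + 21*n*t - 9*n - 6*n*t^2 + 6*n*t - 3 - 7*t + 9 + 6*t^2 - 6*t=n^2*(21 - 14*t) + n*(-6*t^2 + 27*t - 27) + 6*t^2 - 13*t + 6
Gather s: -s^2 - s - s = -s^2 - 2*s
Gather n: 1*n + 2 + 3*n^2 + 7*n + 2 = 3*n^2 + 8*n + 4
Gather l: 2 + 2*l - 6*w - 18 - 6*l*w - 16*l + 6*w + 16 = l*(-6*w - 14)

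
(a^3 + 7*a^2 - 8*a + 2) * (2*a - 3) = 2*a^4 + 11*a^3 - 37*a^2 + 28*a - 6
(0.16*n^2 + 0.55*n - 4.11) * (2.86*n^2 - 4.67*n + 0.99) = 0.4576*n^4 + 0.8258*n^3 - 14.1647*n^2 + 19.7382*n - 4.0689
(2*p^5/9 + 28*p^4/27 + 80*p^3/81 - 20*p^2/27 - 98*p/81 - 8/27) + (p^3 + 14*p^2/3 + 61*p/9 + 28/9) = 2*p^5/9 + 28*p^4/27 + 161*p^3/81 + 106*p^2/27 + 451*p/81 + 76/27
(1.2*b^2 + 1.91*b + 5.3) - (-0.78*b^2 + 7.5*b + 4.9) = 1.98*b^2 - 5.59*b + 0.399999999999999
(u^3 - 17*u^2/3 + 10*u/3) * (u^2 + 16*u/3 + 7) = u^5 - u^4/3 - 179*u^3/9 - 197*u^2/9 + 70*u/3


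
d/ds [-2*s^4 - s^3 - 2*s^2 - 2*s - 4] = -8*s^3 - 3*s^2 - 4*s - 2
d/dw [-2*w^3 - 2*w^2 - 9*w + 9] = -6*w^2 - 4*w - 9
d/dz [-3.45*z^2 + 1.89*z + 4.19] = 1.89 - 6.9*z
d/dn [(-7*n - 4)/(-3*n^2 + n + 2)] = (21*n^2 - 7*n - (6*n - 1)*(7*n + 4) - 14)/(-3*n^2 + n + 2)^2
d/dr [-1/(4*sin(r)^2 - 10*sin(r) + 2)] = (4*sin(r) - 5)*cos(r)/(2*(-5*sin(r) - cos(2*r) + 2)^2)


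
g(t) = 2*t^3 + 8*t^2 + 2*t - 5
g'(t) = 6*t^2 + 16*t + 2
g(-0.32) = -4.89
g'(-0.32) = -2.51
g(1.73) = 32.76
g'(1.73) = 47.64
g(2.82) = 109.11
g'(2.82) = 94.83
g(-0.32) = -4.89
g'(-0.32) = -2.51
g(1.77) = 34.69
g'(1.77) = 49.12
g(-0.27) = -5.00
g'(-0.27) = -1.88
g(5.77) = 657.08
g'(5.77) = 294.08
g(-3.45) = 1.19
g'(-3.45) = 18.22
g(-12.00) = -2333.00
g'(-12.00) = 674.00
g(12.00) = 4627.00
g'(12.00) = 1058.00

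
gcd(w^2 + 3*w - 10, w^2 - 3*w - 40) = w + 5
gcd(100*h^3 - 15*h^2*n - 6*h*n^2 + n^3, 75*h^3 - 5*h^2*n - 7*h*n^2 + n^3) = 25*h^2 - 10*h*n + n^2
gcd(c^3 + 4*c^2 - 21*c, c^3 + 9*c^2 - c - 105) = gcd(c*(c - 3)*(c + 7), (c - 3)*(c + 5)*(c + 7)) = c^2 + 4*c - 21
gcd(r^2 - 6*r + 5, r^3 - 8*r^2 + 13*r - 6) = r - 1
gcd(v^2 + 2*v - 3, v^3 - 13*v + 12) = v - 1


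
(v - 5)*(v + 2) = v^2 - 3*v - 10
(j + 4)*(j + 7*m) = j^2 + 7*j*m + 4*j + 28*m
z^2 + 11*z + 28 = (z + 4)*(z + 7)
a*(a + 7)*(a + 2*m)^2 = a^4 + 4*a^3*m + 7*a^3 + 4*a^2*m^2 + 28*a^2*m + 28*a*m^2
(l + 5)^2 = l^2 + 10*l + 25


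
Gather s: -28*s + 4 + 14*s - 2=2 - 14*s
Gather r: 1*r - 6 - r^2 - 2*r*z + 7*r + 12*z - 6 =-r^2 + r*(8 - 2*z) + 12*z - 12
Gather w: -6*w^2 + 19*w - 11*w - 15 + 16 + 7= -6*w^2 + 8*w + 8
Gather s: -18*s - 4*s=-22*s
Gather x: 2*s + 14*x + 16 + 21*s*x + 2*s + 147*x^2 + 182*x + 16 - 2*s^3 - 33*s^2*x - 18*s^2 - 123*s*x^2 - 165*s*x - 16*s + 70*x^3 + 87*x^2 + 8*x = -2*s^3 - 18*s^2 - 12*s + 70*x^3 + x^2*(234 - 123*s) + x*(-33*s^2 - 144*s + 204) + 32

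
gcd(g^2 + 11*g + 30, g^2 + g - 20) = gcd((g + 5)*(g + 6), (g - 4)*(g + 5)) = g + 5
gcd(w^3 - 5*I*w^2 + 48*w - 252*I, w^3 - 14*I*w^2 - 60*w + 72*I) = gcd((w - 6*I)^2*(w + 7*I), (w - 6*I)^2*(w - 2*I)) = w^2 - 12*I*w - 36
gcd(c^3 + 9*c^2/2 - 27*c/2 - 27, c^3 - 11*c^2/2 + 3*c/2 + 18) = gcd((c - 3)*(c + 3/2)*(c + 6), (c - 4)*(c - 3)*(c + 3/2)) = c^2 - 3*c/2 - 9/2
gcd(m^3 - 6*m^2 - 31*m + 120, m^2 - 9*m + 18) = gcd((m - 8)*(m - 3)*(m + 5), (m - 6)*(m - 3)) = m - 3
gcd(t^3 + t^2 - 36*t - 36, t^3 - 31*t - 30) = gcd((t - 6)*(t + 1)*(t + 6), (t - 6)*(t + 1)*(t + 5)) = t^2 - 5*t - 6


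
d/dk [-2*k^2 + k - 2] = 1 - 4*k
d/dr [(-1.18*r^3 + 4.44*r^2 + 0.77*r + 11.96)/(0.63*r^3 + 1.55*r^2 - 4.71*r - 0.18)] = (-4.6262*r^4 + 10.1454*r^3 - 44.0731*r^2 - 38.6744*r + 56.193)/(0.3969*r^6 + 1.953*r^5 - 3.5321*r^4 - 14.8278*r^3 + 21.6261*r^2 + 1.6956*r + 0.0324)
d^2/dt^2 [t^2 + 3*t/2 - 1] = 2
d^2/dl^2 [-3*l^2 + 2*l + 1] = -6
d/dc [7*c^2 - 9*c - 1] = 14*c - 9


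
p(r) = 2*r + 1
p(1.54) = 4.08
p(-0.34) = 0.32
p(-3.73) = -6.46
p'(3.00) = 2.00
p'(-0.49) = 2.00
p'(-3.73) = 2.00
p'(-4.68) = 2.00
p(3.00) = 7.00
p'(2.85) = 2.00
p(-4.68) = -8.36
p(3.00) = 7.00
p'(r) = 2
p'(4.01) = 2.00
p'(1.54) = 2.00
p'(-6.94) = 2.00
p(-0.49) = 0.02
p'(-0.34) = 2.00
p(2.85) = 6.70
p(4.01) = 9.02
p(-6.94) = -12.88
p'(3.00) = 2.00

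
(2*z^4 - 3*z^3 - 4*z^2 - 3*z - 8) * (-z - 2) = -2*z^5 - z^4 + 10*z^3 + 11*z^2 + 14*z + 16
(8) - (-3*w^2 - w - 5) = 3*w^2 + w + 13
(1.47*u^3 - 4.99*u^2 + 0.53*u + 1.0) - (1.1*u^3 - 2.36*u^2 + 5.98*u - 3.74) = 0.37*u^3 - 2.63*u^2 - 5.45*u + 4.74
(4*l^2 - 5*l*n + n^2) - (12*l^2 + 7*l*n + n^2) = -8*l^2 - 12*l*n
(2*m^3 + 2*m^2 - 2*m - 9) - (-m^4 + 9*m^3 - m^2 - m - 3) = m^4 - 7*m^3 + 3*m^2 - m - 6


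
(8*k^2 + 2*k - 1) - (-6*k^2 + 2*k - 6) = 14*k^2 + 5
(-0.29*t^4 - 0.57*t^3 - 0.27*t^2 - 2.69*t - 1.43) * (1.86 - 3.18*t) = 0.9222*t^5 + 1.2732*t^4 - 0.2016*t^3 + 8.052*t^2 - 0.456*t - 2.6598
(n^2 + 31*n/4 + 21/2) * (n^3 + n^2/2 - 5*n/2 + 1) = n^5 + 33*n^4/4 + 95*n^3/8 - 105*n^2/8 - 37*n/2 + 21/2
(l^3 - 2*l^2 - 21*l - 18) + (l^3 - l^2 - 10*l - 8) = 2*l^3 - 3*l^2 - 31*l - 26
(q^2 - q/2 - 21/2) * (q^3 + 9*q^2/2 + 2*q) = q^5 + 4*q^4 - 43*q^3/4 - 193*q^2/4 - 21*q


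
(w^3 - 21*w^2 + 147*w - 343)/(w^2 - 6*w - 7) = (w^2 - 14*w + 49)/(w + 1)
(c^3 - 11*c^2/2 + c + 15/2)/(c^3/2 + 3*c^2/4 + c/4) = 2*(2*c^2 - 13*c + 15)/(c*(2*c + 1))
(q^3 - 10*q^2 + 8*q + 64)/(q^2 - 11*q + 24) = (q^2 - 2*q - 8)/(q - 3)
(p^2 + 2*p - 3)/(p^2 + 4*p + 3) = (p - 1)/(p + 1)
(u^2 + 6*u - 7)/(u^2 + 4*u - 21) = (u - 1)/(u - 3)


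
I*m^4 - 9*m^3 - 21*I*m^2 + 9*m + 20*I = (m + 1)*(m + 4*I)*(m + 5*I)*(I*m - I)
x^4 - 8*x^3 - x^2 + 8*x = x*(x - 8)*(x - 1)*(x + 1)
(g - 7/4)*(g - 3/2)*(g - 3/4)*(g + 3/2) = g^4 - 5*g^3/2 - 15*g^2/16 + 45*g/8 - 189/64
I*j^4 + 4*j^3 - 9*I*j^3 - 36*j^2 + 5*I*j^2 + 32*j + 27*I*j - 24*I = (j - 8)*(j - 3*I)*(j - I)*(I*j - I)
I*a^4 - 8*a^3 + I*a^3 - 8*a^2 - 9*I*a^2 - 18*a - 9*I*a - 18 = (a + 1)*(a + 3*I)*(a + 6*I)*(I*a + 1)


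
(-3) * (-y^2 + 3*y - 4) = 3*y^2 - 9*y + 12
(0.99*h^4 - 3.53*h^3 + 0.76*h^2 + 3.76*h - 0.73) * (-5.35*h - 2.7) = -5.2965*h^5 + 16.2125*h^4 + 5.465*h^3 - 22.168*h^2 - 6.2465*h + 1.971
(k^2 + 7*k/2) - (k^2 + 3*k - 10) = k/2 + 10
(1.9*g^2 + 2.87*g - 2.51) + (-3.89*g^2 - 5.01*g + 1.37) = -1.99*g^2 - 2.14*g - 1.14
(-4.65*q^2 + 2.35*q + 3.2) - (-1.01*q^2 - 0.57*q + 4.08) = -3.64*q^2 + 2.92*q - 0.88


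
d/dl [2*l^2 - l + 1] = 4*l - 1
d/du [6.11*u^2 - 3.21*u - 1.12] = 12.22*u - 3.21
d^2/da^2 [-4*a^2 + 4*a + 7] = -8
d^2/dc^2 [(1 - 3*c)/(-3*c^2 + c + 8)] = 2*(3*(2 - 9*c)*(-3*c^2 + c + 8) - (3*c - 1)*(6*c - 1)^2)/(-3*c^2 + c + 8)^3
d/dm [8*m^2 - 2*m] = 16*m - 2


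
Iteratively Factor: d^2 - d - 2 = (d + 1)*(d - 2)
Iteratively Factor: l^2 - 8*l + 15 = (l - 3)*(l - 5)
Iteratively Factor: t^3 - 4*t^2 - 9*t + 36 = (t - 3)*(t^2 - t - 12) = (t - 3)*(t + 3)*(t - 4)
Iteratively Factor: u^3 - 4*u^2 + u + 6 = (u - 2)*(u^2 - 2*u - 3) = (u - 3)*(u - 2)*(u + 1)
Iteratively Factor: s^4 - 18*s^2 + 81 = (s - 3)*(s^3 + 3*s^2 - 9*s - 27) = (s - 3)*(s + 3)*(s^2 - 9) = (s - 3)*(s + 3)^2*(s - 3)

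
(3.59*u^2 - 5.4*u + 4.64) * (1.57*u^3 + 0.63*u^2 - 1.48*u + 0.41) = 5.6363*u^5 - 6.2163*u^4 - 1.4304*u^3 + 12.3871*u^2 - 9.0812*u + 1.9024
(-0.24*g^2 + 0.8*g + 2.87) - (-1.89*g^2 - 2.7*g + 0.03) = 1.65*g^2 + 3.5*g + 2.84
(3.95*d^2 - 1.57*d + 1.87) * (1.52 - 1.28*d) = -5.056*d^3 + 8.0136*d^2 - 4.78*d + 2.8424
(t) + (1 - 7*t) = 1 - 6*t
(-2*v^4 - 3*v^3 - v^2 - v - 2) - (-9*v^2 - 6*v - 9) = -2*v^4 - 3*v^3 + 8*v^2 + 5*v + 7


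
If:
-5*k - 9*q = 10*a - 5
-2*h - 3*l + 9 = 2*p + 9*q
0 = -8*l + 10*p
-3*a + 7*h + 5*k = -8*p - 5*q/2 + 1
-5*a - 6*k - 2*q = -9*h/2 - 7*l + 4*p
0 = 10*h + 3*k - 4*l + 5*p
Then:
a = -248443/530968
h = 18387/265484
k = -30645/132742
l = -113805/265484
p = -22761/66371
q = 319565/265484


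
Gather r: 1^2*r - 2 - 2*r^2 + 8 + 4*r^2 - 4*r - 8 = 2*r^2 - 3*r - 2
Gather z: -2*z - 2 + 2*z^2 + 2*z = 2*z^2 - 2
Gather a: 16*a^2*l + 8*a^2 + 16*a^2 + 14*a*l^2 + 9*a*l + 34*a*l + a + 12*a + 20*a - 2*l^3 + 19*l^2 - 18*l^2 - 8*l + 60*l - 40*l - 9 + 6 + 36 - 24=a^2*(16*l + 24) + a*(14*l^2 + 43*l + 33) - 2*l^3 + l^2 + 12*l + 9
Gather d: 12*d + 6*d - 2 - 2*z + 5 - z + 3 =18*d - 3*z + 6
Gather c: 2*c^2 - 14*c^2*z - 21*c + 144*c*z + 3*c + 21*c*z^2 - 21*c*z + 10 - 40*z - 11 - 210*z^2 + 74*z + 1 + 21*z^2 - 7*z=c^2*(2 - 14*z) + c*(21*z^2 + 123*z - 18) - 189*z^2 + 27*z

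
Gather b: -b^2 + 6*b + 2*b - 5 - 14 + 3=-b^2 + 8*b - 16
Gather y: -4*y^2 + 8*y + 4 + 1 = -4*y^2 + 8*y + 5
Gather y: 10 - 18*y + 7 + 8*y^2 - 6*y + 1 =8*y^2 - 24*y + 18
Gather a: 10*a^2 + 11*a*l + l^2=10*a^2 + 11*a*l + l^2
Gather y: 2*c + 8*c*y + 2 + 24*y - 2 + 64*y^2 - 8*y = 2*c + 64*y^2 + y*(8*c + 16)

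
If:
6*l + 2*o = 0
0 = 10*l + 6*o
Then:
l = 0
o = 0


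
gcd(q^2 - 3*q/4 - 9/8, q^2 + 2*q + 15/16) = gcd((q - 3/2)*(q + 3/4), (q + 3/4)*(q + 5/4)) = q + 3/4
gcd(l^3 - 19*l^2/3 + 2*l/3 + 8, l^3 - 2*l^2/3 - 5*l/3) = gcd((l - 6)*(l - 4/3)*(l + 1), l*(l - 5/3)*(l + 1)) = l + 1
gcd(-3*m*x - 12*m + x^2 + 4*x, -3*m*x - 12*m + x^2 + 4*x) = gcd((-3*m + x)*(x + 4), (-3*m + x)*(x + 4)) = -3*m*x - 12*m + x^2 + 4*x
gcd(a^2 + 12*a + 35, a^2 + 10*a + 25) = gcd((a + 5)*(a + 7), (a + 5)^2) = a + 5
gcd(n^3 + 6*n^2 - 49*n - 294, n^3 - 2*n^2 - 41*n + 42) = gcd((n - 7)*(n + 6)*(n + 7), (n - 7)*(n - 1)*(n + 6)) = n^2 - n - 42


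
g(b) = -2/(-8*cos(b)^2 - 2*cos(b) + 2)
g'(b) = -2*(-16*sin(b)*cos(b) - 2*sin(b))/(-8*cos(b)^2 - 2*cos(b) + 2)^2 = (8*cos(b) + 1)*sin(b)/(4*cos(b)^2 + cos(b) - 1)^2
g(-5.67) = 0.40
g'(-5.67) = 0.70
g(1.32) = -1.98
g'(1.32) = 11.32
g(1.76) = -0.96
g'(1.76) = -0.45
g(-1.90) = -1.10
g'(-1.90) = 1.83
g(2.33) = 4.83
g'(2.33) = -76.35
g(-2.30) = 9.14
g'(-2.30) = 269.71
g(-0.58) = 0.38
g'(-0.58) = -0.61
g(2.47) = 1.50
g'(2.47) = -7.33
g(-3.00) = 0.52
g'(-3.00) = 0.26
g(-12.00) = 0.37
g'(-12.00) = 0.57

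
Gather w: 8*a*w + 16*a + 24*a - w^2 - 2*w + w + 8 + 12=40*a - w^2 + w*(8*a - 1) + 20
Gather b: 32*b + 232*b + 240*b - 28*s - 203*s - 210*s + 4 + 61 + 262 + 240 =504*b - 441*s + 567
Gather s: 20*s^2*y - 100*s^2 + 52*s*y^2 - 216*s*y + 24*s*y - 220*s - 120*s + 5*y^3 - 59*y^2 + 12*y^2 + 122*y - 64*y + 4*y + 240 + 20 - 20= s^2*(20*y - 100) + s*(52*y^2 - 192*y - 340) + 5*y^3 - 47*y^2 + 62*y + 240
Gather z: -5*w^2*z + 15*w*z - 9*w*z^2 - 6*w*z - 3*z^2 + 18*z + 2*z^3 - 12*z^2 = 2*z^3 + z^2*(-9*w - 15) + z*(-5*w^2 + 9*w + 18)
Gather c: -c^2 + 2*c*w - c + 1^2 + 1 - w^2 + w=-c^2 + c*(2*w - 1) - w^2 + w + 2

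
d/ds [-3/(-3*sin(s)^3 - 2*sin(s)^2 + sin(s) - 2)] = 3*(-9*sin(s)^2 - 4*sin(s) + 1)*cos(s)/(3*sin(s)^3 + 2*sin(s)^2 - sin(s) + 2)^2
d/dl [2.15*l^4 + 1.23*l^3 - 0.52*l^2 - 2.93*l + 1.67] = 8.6*l^3 + 3.69*l^2 - 1.04*l - 2.93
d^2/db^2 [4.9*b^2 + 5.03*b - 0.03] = 9.80000000000000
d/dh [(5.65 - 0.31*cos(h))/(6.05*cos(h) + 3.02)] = 35.1187*sin(h)/(6.05*cos(h) + 3.02)^2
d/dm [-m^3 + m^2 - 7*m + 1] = -3*m^2 + 2*m - 7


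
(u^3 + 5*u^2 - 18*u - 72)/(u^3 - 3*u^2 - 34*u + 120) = (u + 3)/(u - 5)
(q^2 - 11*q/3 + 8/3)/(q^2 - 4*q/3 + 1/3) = (3*q - 8)/(3*q - 1)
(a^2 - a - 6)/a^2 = (a^2 - a - 6)/a^2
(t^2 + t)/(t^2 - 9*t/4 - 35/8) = 8*t*(t + 1)/(8*t^2 - 18*t - 35)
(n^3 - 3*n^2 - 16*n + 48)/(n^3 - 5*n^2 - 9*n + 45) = (n^2 - 16)/(n^2 - 2*n - 15)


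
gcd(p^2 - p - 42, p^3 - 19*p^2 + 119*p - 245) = p - 7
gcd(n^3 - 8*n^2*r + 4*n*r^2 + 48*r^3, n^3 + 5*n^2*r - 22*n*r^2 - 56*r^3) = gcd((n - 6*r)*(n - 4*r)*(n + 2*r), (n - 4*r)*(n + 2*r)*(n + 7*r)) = -n^2 + 2*n*r + 8*r^2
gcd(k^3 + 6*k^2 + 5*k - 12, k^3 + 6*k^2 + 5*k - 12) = k^3 + 6*k^2 + 5*k - 12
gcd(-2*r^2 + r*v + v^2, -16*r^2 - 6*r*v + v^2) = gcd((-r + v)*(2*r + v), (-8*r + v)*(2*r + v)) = 2*r + v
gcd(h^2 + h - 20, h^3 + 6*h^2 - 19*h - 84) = h - 4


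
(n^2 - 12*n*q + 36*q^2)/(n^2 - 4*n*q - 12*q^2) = (n - 6*q)/(n + 2*q)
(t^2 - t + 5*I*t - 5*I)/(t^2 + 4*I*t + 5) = (t - 1)/(t - I)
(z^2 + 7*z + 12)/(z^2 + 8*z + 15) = (z + 4)/(z + 5)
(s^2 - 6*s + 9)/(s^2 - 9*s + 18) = (s - 3)/(s - 6)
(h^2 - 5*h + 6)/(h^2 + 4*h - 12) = (h - 3)/(h + 6)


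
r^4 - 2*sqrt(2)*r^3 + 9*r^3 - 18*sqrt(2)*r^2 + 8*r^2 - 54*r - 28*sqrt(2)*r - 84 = (r + 2)*(r + 7)*(r - 3*sqrt(2))*(r + sqrt(2))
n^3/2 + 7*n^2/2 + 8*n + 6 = (n/2 + 1)*(n + 2)*(n + 3)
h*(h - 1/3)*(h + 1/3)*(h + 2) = h^4 + 2*h^3 - h^2/9 - 2*h/9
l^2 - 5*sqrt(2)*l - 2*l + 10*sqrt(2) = (l - 2)*(l - 5*sqrt(2))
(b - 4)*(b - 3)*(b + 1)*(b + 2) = b^4 - 4*b^3 - 7*b^2 + 22*b + 24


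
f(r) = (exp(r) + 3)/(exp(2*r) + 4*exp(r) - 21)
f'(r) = (exp(r) + 3)*(-2*exp(2*r) - 4*exp(r))/(exp(2*r) + 4*exp(r) - 21)^2 + exp(r)/(exp(2*r) + 4*exp(r) - 21)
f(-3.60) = -0.14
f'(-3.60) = -0.00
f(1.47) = 0.48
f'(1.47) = -1.45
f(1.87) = 0.20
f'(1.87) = -0.33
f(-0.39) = -0.21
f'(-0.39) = -0.08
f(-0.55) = -0.19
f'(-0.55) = -0.06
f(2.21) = 0.12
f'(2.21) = -0.16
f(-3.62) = -0.14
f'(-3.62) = -0.00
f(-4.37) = -0.14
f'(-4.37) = -0.00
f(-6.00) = -0.14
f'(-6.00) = 0.00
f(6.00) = 0.00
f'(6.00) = 0.00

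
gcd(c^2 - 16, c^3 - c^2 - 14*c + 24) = c + 4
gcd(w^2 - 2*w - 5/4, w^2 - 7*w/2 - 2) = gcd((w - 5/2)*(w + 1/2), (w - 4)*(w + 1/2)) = w + 1/2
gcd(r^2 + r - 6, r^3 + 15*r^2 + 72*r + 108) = r + 3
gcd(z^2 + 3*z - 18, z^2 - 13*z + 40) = 1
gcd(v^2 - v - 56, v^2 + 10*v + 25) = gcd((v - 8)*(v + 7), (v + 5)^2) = 1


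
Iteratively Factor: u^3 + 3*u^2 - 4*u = (u - 1)*(u^2 + 4*u) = (u - 1)*(u + 4)*(u)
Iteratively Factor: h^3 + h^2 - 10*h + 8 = (h - 1)*(h^2 + 2*h - 8) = (h - 1)*(h + 4)*(h - 2)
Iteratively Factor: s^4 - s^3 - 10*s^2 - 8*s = (s)*(s^3 - s^2 - 10*s - 8) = s*(s - 4)*(s^2 + 3*s + 2) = s*(s - 4)*(s + 2)*(s + 1)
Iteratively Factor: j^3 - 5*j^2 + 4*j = (j - 1)*(j^2 - 4*j) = j*(j - 1)*(j - 4)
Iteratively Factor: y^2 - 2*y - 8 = (y + 2)*(y - 4)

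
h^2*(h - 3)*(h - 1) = h^4 - 4*h^3 + 3*h^2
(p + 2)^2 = p^2 + 4*p + 4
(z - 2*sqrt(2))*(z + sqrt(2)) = z^2 - sqrt(2)*z - 4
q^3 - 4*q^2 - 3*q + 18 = (q - 3)^2*(q + 2)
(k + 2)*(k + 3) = k^2 + 5*k + 6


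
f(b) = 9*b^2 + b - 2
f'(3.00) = 55.00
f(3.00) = 82.00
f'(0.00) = 1.00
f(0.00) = -2.00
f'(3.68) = 67.24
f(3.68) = 123.56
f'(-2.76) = -48.68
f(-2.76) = 63.80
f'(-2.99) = -52.82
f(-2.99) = 75.47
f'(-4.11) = -72.98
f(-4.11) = 145.92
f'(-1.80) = -31.40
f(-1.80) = 25.36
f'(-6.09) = -108.62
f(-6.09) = 325.70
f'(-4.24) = -75.32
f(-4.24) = 155.56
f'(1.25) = 23.50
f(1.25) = 13.31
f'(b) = 18*b + 1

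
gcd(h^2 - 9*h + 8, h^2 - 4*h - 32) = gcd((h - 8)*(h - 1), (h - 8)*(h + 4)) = h - 8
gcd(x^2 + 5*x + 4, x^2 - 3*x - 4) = x + 1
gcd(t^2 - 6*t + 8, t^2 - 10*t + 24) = t - 4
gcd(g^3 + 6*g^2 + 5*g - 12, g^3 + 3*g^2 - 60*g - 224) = g + 4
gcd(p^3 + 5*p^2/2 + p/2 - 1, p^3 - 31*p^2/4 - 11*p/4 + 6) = p + 1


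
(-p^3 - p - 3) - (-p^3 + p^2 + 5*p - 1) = -p^2 - 6*p - 2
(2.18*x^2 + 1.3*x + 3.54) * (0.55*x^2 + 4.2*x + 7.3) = 1.199*x^4 + 9.871*x^3 + 23.321*x^2 + 24.358*x + 25.842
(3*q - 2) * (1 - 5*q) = -15*q^2 + 13*q - 2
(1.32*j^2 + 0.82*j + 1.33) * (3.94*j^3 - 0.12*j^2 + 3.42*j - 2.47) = 5.2008*j^5 + 3.0724*j^4 + 9.6562*j^3 - 0.615600000000001*j^2 + 2.5232*j - 3.2851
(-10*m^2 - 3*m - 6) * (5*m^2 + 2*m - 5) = -50*m^4 - 35*m^3 + 14*m^2 + 3*m + 30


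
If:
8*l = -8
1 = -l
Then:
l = -1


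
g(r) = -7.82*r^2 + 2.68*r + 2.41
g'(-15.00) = 237.28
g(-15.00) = -1797.29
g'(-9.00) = 143.44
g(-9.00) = -655.13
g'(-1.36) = 23.95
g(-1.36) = -15.70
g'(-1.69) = 29.11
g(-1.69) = -24.45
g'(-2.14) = 36.15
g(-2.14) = -39.14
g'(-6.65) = 106.69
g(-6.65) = -361.23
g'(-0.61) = 12.22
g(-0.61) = -2.13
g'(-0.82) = 15.50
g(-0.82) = -5.05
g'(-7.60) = 121.54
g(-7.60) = -469.64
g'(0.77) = -9.36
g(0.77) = -0.16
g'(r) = 2.68 - 15.64*r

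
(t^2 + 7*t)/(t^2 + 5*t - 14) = t/(t - 2)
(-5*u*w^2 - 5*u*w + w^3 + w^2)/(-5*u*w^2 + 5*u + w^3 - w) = w/(w - 1)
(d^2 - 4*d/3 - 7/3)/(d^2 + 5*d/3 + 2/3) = (3*d - 7)/(3*d + 2)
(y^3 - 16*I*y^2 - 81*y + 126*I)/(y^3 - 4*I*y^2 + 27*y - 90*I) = (y - 7*I)/(y + 5*I)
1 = 1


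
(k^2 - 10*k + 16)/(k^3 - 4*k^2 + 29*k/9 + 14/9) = 9*(k - 8)/(9*k^2 - 18*k - 7)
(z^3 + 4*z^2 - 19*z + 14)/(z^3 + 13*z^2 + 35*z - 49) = (z - 2)/(z + 7)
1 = 1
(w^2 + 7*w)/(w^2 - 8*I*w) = (w + 7)/(w - 8*I)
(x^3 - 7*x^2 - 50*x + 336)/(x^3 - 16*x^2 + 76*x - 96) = (x + 7)/(x - 2)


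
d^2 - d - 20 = (d - 5)*(d + 4)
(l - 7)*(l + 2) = l^2 - 5*l - 14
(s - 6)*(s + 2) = s^2 - 4*s - 12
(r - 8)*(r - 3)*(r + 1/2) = r^3 - 21*r^2/2 + 37*r/2 + 12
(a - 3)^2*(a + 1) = a^3 - 5*a^2 + 3*a + 9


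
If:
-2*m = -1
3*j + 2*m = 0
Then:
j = -1/3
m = 1/2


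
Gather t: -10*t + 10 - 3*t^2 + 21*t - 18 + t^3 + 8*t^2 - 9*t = t^3 + 5*t^2 + 2*t - 8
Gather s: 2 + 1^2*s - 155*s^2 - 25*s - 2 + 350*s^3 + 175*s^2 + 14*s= 350*s^3 + 20*s^2 - 10*s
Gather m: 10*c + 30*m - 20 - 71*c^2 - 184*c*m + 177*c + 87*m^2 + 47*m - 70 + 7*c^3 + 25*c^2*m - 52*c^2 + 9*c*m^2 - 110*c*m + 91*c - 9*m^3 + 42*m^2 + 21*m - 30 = 7*c^3 - 123*c^2 + 278*c - 9*m^3 + m^2*(9*c + 129) + m*(25*c^2 - 294*c + 98) - 120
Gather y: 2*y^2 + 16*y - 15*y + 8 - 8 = 2*y^2 + y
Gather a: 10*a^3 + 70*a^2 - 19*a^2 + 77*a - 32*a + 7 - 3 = 10*a^3 + 51*a^2 + 45*a + 4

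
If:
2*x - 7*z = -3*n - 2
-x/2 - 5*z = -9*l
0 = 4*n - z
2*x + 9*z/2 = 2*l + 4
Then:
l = 272/669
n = 106/669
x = 656/669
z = 424/669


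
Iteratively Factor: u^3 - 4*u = (u)*(u^2 - 4) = u*(u + 2)*(u - 2)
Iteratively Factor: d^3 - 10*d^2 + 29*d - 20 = (d - 4)*(d^2 - 6*d + 5) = (d - 4)*(d - 1)*(d - 5)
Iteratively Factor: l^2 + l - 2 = (l - 1)*(l + 2)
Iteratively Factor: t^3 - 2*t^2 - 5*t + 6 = (t - 3)*(t^2 + t - 2) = (t - 3)*(t + 2)*(t - 1)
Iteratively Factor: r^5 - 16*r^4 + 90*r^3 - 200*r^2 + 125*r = (r - 1)*(r^4 - 15*r^3 + 75*r^2 - 125*r) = r*(r - 1)*(r^3 - 15*r^2 + 75*r - 125) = r*(r - 5)*(r - 1)*(r^2 - 10*r + 25) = r*(r - 5)^2*(r - 1)*(r - 5)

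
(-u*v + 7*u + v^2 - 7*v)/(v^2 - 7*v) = (-u + v)/v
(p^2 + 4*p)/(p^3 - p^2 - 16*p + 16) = p/(p^2 - 5*p + 4)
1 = 1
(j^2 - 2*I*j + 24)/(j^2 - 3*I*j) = (j^2 - 2*I*j + 24)/(j*(j - 3*I))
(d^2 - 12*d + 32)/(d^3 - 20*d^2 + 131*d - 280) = (d - 4)/(d^2 - 12*d + 35)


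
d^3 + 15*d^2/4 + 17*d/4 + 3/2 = (d + 3/4)*(d + 1)*(d + 2)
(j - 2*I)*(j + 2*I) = j^2 + 4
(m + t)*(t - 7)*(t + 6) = m*t^2 - m*t - 42*m + t^3 - t^2 - 42*t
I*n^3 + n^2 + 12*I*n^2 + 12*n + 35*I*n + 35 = (n + 5)*(n + 7)*(I*n + 1)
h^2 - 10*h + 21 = (h - 7)*(h - 3)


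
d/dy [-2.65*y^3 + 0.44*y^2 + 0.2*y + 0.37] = -7.95*y^2 + 0.88*y + 0.2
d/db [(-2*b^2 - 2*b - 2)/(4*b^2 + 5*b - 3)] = 2*(-b^2 + 14*b + 8)/(16*b^4 + 40*b^3 + b^2 - 30*b + 9)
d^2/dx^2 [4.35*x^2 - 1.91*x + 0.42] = 8.70000000000000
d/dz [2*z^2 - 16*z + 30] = 4*z - 16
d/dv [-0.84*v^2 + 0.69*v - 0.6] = 0.69 - 1.68*v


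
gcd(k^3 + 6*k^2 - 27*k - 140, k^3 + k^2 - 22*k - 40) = k^2 - k - 20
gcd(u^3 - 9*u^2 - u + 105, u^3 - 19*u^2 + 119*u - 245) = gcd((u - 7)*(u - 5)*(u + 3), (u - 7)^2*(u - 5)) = u^2 - 12*u + 35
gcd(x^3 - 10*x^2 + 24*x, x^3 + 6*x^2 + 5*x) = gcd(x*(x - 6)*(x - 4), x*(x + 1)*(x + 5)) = x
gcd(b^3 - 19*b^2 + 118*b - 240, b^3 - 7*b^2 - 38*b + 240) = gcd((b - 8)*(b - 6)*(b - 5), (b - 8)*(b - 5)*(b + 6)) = b^2 - 13*b + 40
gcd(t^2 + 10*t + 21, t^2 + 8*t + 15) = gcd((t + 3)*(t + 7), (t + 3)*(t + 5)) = t + 3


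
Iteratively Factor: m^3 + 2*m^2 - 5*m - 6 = (m + 1)*(m^2 + m - 6) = (m + 1)*(m + 3)*(m - 2)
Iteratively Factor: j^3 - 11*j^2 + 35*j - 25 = (j - 5)*(j^2 - 6*j + 5) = (j - 5)*(j - 1)*(j - 5)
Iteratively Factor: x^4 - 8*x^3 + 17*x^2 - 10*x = (x - 2)*(x^3 - 6*x^2 + 5*x) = x*(x - 2)*(x^2 - 6*x + 5) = x*(x - 2)*(x - 1)*(x - 5)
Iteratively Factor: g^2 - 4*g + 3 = (g - 1)*(g - 3)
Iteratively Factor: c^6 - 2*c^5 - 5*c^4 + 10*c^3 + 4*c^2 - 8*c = (c)*(c^5 - 2*c^4 - 5*c^3 + 10*c^2 + 4*c - 8) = c*(c + 2)*(c^4 - 4*c^3 + 3*c^2 + 4*c - 4) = c*(c - 2)*(c + 2)*(c^3 - 2*c^2 - c + 2) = c*(c - 2)^2*(c + 2)*(c^2 - 1) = c*(c - 2)^2*(c + 1)*(c + 2)*(c - 1)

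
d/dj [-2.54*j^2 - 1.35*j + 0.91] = -5.08*j - 1.35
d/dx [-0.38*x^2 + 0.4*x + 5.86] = 0.4 - 0.76*x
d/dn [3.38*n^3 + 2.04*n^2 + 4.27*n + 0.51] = 10.14*n^2 + 4.08*n + 4.27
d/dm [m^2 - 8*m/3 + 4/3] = 2*m - 8/3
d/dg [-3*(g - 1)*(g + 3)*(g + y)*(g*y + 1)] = -3*y*(g - 1)*(g + 3)*(g + y) - 3*(g - 1)*(g + 3)*(g*y + 1) - 3*(g - 1)*(g + y)*(g*y + 1) - 3*(g + 3)*(g + y)*(g*y + 1)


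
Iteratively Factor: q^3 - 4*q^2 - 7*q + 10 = (q - 1)*(q^2 - 3*q - 10) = (q - 1)*(q + 2)*(q - 5)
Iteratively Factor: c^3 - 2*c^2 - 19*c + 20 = (c - 5)*(c^2 + 3*c - 4) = (c - 5)*(c + 4)*(c - 1)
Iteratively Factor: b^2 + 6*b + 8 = (b + 4)*(b + 2)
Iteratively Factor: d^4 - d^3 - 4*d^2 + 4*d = (d)*(d^3 - d^2 - 4*d + 4) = d*(d + 2)*(d^2 - 3*d + 2) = d*(d - 1)*(d + 2)*(d - 2)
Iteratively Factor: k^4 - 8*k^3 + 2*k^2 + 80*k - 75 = (k - 1)*(k^3 - 7*k^2 - 5*k + 75) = (k - 5)*(k - 1)*(k^2 - 2*k - 15) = (k - 5)^2*(k - 1)*(k + 3)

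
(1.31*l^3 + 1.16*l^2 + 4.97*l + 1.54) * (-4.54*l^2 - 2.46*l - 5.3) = -5.9474*l^5 - 8.489*l^4 - 32.3604*l^3 - 25.3658*l^2 - 30.1294*l - 8.162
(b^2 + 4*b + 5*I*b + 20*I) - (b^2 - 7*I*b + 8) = 4*b + 12*I*b - 8 + 20*I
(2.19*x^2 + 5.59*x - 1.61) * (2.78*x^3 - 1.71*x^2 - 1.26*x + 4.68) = 6.0882*x^5 + 11.7953*x^4 - 16.7941*x^3 + 5.9589*x^2 + 28.1898*x - 7.5348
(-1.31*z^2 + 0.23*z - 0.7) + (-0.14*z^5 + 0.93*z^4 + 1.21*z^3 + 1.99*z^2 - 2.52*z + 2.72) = -0.14*z^5 + 0.93*z^4 + 1.21*z^3 + 0.68*z^2 - 2.29*z + 2.02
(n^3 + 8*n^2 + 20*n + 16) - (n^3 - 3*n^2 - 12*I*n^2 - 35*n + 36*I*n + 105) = 11*n^2 + 12*I*n^2 + 55*n - 36*I*n - 89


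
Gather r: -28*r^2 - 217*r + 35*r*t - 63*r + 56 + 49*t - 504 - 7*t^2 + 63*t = -28*r^2 + r*(35*t - 280) - 7*t^2 + 112*t - 448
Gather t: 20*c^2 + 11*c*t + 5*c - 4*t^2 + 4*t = 20*c^2 + 5*c - 4*t^2 + t*(11*c + 4)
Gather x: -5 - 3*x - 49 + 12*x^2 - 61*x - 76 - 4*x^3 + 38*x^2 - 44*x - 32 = -4*x^3 + 50*x^2 - 108*x - 162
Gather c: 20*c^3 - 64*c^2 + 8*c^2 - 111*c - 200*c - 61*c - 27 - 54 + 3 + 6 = 20*c^3 - 56*c^2 - 372*c - 72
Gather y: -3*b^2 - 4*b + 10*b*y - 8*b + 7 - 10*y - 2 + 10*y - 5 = -3*b^2 + 10*b*y - 12*b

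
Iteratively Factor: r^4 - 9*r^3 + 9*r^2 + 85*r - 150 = (r - 5)*(r^3 - 4*r^2 - 11*r + 30) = (r - 5)*(r - 2)*(r^2 - 2*r - 15) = (r - 5)*(r - 2)*(r + 3)*(r - 5)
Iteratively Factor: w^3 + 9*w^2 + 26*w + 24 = (w + 3)*(w^2 + 6*w + 8) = (w + 2)*(w + 3)*(w + 4)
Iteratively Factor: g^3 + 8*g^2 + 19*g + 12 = (g + 1)*(g^2 + 7*g + 12) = (g + 1)*(g + 4)*(g + 3)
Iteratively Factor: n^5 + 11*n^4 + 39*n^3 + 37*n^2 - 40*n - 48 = (n + 3)*(n^4 + 8*n^3 + 15*n^2 - 8*n - 16) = (n + 3)*(n + 4)*(n^3 + 4*n^2 - n - 4) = (n + 3)*(n + 4)^2*(n^2 - 1) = (n + 1)*(n + 3)*(n + 4)^2*(n - 1)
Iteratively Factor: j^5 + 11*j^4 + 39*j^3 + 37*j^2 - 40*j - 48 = (j + 3)*(j^4 + 8*j^3 + 15*j^2 - 8*j - 16) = (j - 1)*(j + 3)*(j^3 + 9*j^2 + 24*j + 16) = (j - 1)*(j + 3)*(j + 4)*(j^2 + 5*j + 4) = (j - 1)*(j + 1)*(j + 3)*(j + 4)*(j + 4)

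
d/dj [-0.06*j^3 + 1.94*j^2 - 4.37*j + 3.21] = -0.18*j^2 + 3.88*j - 4.37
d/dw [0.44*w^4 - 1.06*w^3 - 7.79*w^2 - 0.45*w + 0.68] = 1.76*w^3 - 3.18*w^2 - 15.58*w - 0.45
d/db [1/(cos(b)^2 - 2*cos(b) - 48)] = 2*(cos(b) - 1)*sin(b)/(sin(b)^2 + 2*cos(b) + 47)^2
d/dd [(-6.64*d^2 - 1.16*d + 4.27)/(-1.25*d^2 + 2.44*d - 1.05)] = (-17.6516*d^2 + 24.619*d - 9.2008)/(1.5625*d^4 - 6.1*d^3 + 8.5786*d^2 - 5.124*d + 1.1025)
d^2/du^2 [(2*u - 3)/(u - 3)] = 6/(u - 3)^3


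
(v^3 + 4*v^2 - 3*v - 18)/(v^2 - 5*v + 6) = (v^2 + 6*v + 9)/(v - 3)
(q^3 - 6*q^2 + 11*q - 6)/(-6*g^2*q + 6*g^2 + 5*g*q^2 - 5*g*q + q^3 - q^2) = (q^2 - 5*q + 6)/(-6*g^2 + 5*g*q + q^2)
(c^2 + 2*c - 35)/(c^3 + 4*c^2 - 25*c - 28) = (c - 5)/(c^2 - 3*c - 4)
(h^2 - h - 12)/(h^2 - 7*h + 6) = (h^2 - h - 12)/(h^2 - 7*h + 6)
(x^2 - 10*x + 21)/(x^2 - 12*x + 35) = (x - 3)/(x - 5)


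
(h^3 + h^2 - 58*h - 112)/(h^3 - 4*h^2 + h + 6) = (h^3 + h^2 - 58*h - 112)/(h^3 - 4*h^2 + h + 6)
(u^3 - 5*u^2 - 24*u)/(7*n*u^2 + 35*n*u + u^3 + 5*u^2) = (u^2 - 5*u - 24)/(7*n*u + 35*n + u^2 + 5*u)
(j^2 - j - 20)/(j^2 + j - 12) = (j - 5)/(j - 3)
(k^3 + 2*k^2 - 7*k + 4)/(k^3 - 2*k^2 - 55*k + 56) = (k^2 + 3*k - 4)/(k^2 - k - 56)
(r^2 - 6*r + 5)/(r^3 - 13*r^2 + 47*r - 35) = 1/(r - 7)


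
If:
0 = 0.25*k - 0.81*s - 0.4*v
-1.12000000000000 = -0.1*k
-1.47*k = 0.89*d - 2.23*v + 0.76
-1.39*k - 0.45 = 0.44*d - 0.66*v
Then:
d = -61.84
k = 11.20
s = 11.83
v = -16.96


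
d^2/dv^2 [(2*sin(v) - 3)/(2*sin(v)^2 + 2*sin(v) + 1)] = 2*(-4*sin(v)^5 + 28*sin(v)^4 + 38*sin(v)^3 - 40*sin(v)^2 - 52*sin(v) - 10)/(2*sin(v) - cos(2*v) + 2)^3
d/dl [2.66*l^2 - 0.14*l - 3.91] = 5.32*l - 0.14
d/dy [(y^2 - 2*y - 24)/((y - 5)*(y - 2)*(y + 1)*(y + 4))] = 2*(-y^3 + 12*y^2 - 36*y + 14)/(y^6 - 12*y^5 + 42*y^4 - 16*y^3 - 111*y^2 + 60*y + 100)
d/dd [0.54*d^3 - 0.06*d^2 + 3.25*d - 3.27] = 1.62*d^2 - 0.12*d + 3.25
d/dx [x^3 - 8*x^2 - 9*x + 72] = 3*x^2 - 16*x - 9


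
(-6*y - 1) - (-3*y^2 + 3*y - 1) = 3*y^2 - 9*y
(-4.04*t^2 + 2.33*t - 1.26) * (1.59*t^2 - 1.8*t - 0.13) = -6.4236*t^4 + 10.9767*t^3 - 5.6722*t^2 + 1.9651*t + 0.1638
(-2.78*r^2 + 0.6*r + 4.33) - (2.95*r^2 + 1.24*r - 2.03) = -5.73*r^2 - 0.64*r + 6.36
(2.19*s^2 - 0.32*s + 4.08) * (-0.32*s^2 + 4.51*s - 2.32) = -0.7008*s^4 + 9.9793*s^3 - 7.8296*s^2 + 19.1432*s - 9.4656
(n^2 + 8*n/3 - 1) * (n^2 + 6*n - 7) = n^4 + 26*n^3/3 + 8*n^2 - 74*n/3 + 7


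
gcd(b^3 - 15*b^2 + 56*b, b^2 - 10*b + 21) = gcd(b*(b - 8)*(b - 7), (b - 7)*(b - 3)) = b - 7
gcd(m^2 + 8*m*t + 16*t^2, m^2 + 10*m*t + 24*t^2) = m + 4*t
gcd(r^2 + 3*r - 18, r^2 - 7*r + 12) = r - 3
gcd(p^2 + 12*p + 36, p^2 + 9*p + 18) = p + 6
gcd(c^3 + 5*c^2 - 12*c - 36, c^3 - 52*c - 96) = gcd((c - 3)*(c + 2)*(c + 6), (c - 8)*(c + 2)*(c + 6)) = c^2 + 8*c + 12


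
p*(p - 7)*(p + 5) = p^3 - 2*p^2 - 35*p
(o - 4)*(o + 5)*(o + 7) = o^3 + 8*o^2 - 13*o - 140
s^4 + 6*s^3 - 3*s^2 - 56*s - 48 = (s - 3)*(s + 1)*(s + 4)^2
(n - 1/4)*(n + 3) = n^2 + 11*n/4 - 3/4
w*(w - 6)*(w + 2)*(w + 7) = w^4 + 3*w^3 - 40*w^2 - 84*w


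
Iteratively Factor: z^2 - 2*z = (z - 2)*(z)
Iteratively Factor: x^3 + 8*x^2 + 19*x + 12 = (x + 1)*(x^2 + 7*x + 12) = (x + 1)*(x + 3)*(x + 4)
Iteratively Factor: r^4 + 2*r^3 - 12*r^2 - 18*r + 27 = (r - 1)*(r^3 + 3*r^2 - 9*r - 27) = (r - 3)*(r - 1)*(r^2 + 6*r + 9) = (r - 3)*(r - 1)*(r + 3)*(r + 3)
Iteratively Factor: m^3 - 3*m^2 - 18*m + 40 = (m - 2)*(m^2 - m - 20) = (m - 2)*(m + 4)*(m - 5)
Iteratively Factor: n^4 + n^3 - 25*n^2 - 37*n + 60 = (n - 5)*(n^3 + 6*n^2 + 5*n - 12) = (n - 5)*(n + 3)*(n^2 + 3*n - 4) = (n - 5)*(n - 1)*(n + 3)*(n + 4)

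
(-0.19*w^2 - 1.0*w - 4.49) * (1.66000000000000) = -0.3154*w^2 - 1.66*w - 7.4534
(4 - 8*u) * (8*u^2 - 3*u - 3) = -64*u^3 + 56*u^2 + 12*u - 12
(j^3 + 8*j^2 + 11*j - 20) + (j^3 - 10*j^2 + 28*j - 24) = 2*j^3 - 2*j^2 + 39*j - 44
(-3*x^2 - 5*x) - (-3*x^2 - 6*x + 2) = x - 2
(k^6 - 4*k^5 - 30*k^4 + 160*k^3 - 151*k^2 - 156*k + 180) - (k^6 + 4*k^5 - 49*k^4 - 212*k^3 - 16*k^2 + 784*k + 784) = -8*k^5 + 19*k^4 + 372*k^3 - 135*k^2 - 940*k - 604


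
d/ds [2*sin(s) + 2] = 2*cos(s)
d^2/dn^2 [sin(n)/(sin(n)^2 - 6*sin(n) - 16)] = (-sin(n)^5 - 6*sin(n)^4 - 94*sin(n)^3 + 96*sin(n)^2 - 160*sin(n) - 192)/((sin(n) - 8)^3*(sin(n) + 2)^3)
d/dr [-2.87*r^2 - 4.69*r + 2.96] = -5.74*r - 4.69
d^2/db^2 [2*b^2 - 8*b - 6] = 4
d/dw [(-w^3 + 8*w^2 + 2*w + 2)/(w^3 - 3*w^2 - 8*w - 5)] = (-5*w^4 + 12*w^3 - 49*w^2 - 68*w + 6)/(w^6 - 6*w^5 - 7*w^4 + 38*w^3 + 94*w^2 + 80*w + 25)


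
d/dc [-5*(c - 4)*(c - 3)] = 35 - 10*c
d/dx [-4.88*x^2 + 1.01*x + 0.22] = 1.01 - 9.76*x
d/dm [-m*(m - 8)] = 8 - 2*m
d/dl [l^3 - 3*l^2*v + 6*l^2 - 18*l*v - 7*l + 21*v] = 3*l^2 - 6*l*v + 12*l - 18*v - 7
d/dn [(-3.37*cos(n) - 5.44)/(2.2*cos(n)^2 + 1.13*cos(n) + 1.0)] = (7.414*sin(n)^2 - 23.936*cos(n) - 10.1912)*sin(n)/(2.2*cos(n)^2 + 1.13*cos(n) + 1.0)^2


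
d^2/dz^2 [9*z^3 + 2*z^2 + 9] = 54*z + 4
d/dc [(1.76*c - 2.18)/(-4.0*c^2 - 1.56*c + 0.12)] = (7.04*c^2 - 17.44*c - 3.1896)/(16.0*c^4 + 12.48*c^3 + 1.4736*c^2 - 0.3744*c + 0.0144)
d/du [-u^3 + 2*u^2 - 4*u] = -3*u^2 + 4*u - 4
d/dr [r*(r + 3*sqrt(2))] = 2*r + 3*sqrt(2)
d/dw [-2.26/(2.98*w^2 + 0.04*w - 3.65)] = (13.4696*w + 0.0904)/(2.98*w^2 + 0.04*w - 3.65)^2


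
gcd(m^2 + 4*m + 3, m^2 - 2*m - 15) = m + 3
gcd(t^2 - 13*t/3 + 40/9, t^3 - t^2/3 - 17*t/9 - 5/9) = t - 5/3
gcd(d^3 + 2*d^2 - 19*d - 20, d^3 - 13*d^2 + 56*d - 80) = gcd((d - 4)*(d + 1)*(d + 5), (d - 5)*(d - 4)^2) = d - 4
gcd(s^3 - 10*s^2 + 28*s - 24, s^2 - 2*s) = s - 2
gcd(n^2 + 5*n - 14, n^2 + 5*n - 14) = n^2 + 5*n - 14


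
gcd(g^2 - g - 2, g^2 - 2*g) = g - 2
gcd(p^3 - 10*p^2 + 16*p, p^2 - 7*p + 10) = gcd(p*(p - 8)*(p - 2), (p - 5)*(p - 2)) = p - 2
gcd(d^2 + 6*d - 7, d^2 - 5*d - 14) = 1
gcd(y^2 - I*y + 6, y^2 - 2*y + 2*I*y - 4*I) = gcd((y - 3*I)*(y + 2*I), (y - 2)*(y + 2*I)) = y + 2*I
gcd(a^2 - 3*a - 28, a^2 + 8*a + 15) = 1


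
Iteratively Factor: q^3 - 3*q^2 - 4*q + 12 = (q - 3)*(q^2 - 4) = (q - 3)*(q + 2)*(q - 2)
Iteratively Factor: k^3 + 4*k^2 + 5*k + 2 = (k + 2)*(k^2 + 2*k + 1) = (k + 1)*(k + 2)*(k + 1)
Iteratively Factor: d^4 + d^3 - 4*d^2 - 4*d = (d + 1)*(d^3 - 4*d) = (d - 2)*(d + 1)*(d^2 + 2*d) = d*(d - 2)*(d + 1)*(d + 2)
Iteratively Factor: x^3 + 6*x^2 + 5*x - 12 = (x + 4)*(x^2 + 2*x - 3) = (x + 3)*(x + 4)*(x - 1)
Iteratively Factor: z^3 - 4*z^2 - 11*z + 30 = (z - 2)*(z^2 - 2*z - 15) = (z - 2)*(z + 3)*(z - 5)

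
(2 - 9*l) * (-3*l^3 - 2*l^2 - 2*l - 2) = 27*l^4 + 12*l^3 + 14*l^2 + 14*l - 4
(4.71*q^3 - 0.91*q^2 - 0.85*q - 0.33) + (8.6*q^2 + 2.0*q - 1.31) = 4.71*q^3 + 7.69*q^2 + 1.15*q - 1.64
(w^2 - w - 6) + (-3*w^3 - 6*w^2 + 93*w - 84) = -3*w^3 - 5*w^2 + 92*w - 90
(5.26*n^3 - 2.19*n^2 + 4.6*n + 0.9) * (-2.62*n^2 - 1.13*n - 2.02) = -13.7812*n^5 - 0.206*n^4 - 20.2025*n^3 - 3.1322*n^2 - 10.309*n - 1.818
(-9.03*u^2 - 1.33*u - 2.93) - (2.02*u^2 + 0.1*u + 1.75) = -11.05*u^2 - 1.43*u - 4.68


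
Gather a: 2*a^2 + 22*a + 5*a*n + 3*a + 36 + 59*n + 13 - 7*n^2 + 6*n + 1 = 2*a^2 + a*(5*n + 25) - 7*n^2 + 65*n + 50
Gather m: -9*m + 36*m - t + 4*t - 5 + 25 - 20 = 27*m + 3*t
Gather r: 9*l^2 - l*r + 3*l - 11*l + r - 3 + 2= 9*l^2 - 8*l + r*(1 - l) - 1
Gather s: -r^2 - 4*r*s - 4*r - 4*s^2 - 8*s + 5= -r^2 - 4*r - 4*s^2 + s*(-4*r - 8) + 5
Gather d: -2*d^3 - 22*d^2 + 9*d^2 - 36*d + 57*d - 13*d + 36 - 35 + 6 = -2*d^3 - 13*d^2 + 8*d + 7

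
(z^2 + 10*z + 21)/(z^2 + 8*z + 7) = (z + 3)/(z + 1)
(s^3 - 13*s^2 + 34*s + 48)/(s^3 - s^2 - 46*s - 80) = (s^2 - 5*s - 6)/(s^2 + 7*s + 10)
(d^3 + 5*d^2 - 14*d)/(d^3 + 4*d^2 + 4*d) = (d^2 + 5*d - 14)/(d^2 + 4*d + 4)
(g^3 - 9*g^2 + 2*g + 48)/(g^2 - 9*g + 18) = (g^2 - 6*g - 16)/(g - 6)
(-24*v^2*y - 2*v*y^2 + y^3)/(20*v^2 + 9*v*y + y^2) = y*(-6*v + y)/(5*v + y)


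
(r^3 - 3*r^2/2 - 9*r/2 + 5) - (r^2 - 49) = r^3 - 5*r^2/2 - 9*r/2 + 54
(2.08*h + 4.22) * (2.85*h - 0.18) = 5.928*h^2 + 11.6526*h - 0.7596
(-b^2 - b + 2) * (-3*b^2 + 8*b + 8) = 3*b^4 - 5*b^3 - 22*b^2 + 8*b + 16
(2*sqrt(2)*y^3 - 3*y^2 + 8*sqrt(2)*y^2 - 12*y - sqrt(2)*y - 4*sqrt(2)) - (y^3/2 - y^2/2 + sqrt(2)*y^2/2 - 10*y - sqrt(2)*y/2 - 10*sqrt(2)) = -y^3/2 + 2*sqrt(2)*y^3 - 5*y^2/2 + 15*sqrt(2)*y^2/2 - 2*y - sqrt(2)*y/2 + 6*sqrt(2)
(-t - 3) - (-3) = -t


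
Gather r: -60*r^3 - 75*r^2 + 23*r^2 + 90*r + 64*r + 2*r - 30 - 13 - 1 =-60*r^3 - 52*r^2 + 156*r - 44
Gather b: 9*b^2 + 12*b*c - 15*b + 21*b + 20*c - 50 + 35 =9*b^2 + b*(12*c + 6) + 20*c - 15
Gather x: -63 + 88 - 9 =16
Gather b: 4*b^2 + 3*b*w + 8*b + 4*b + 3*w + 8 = 4*b^2 + b*(3*w + 12) + 3*w + 8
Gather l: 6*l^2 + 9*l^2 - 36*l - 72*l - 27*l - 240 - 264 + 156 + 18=15*l^2 - 135*l - 330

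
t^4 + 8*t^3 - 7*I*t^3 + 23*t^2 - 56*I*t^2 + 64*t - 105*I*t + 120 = (t + 3)*(t + 5)*(t - 8*I)*(t + I)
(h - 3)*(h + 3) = h^2 - 9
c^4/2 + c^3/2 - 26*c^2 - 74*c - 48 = (c/2 + 1)*(c - 8)*(c + 1)*(c + 6)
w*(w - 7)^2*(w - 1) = w^4 - 15*w^3 + 63*w^2 - 49*w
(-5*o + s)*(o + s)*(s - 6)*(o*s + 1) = -5*o^3*s^2 + 30*o^3*s - 4*o^2*s^3 + 24*o^2*s^2 - 5*o^2*s + 30*o^2 + o*s^4 - 6*o*s^3 - 4*o*s^2 + 24*o*s + s^3 - 6*s^2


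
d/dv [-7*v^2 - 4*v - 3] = -14*v - 4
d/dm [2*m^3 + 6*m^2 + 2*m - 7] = 6*m^2 + 12*m + 2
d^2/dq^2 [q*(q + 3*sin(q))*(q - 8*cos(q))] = -3*q^2*sin(q) + 8*q^2*cos(q) + 32*q*sin(q) + 48*q*sin(2*q) + 12*q*cos(q) + 6*q + 6*sin(q) - 16*cos(q) - 48*cos(2*q)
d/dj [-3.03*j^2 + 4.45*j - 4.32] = 4.45 - 6.06*j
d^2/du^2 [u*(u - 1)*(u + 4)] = 6*u + 6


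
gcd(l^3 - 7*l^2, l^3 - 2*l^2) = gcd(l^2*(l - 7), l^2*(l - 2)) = l^2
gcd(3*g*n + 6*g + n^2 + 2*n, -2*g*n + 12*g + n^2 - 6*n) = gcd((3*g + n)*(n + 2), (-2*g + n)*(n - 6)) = 1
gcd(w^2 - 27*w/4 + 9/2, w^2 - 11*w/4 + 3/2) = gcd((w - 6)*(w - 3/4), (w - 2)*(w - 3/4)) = w - 3/4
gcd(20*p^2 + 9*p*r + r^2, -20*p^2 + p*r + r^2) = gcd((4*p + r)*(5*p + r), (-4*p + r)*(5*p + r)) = 5*p + r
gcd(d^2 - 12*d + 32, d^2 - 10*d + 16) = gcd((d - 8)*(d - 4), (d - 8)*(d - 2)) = d - 8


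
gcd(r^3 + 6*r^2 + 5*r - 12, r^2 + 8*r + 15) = r + 3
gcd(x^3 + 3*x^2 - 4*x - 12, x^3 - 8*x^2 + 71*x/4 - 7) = 1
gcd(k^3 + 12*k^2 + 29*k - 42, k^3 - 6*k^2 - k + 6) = k - 1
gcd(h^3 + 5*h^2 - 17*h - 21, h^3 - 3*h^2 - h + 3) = h^2 - 2*h - 3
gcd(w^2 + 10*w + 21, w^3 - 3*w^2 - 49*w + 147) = w + 7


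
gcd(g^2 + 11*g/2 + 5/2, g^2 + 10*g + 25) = g + 5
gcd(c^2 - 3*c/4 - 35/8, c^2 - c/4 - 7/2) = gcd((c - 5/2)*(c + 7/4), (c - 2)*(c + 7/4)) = c + 7/4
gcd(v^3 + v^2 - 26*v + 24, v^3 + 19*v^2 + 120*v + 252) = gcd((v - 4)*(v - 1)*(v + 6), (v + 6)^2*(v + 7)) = v + 6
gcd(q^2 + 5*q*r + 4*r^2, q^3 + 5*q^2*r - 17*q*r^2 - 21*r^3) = q + r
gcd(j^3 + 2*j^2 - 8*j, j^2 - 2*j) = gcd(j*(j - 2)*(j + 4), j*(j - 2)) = j^2 - 2*j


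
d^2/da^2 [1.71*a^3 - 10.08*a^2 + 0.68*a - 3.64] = 10.26*a - 20.16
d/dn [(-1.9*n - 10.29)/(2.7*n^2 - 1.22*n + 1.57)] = (5.13*n^2 + 55.566*n - 15.5368)/(7.29*n^4 - 6.588*n^3 + 9.9664*n^2 - 3.8308*n + 2.4649)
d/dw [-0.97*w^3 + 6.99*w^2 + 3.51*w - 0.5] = -2.91*w^2 + 13.98*w + 3.51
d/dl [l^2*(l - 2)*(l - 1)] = l*(4*l^2 - 9*l + 4)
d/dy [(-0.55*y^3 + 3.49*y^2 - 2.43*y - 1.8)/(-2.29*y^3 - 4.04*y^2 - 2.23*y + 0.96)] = (10.2141*y^4 - 8.6764*y^3 - 31.5499*y^2 - 7.8432*y - 6.3468)/(5.2441*y^6 + 18.5032*y^5 + 26.535*y^4 + 13.6216*y^3 - 2.7839*y^2 - 4.2816*y + 0.9216)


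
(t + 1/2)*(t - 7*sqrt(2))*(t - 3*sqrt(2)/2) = t^3 - 17*sqrt(2)*t^2/2 + t^2/2 - 17*sqrt(2)*t/4 + 21*t + 21/2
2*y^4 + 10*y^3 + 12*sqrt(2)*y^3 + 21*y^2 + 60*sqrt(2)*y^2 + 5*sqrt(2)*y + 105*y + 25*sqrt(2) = (y + 5)*(y + 5*sqrt(2))*(sqrt(2)*y + 1)^2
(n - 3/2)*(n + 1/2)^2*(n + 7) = n^4 + 13*n^3/2 - 19*n^2/4 - 73*n/8 - 21/8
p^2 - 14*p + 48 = (p - 8)*(p - 6)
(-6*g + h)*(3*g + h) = -18*g^2 - 3*g*h + h^2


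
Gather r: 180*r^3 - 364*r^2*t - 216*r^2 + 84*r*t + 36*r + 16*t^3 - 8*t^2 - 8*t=180*r^3 + r^2*(-364*t - 216) + r*(84*t + 36) + 16*t^3 - 8*t^2 - 8*t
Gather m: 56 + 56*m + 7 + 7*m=63*m + 63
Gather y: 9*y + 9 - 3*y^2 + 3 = -3*y^2 + 9*y + 12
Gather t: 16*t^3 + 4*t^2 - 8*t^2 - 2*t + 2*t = 16*t^3 - 4*t^2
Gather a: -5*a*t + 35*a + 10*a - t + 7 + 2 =a*(45 - 5*t) - t + 9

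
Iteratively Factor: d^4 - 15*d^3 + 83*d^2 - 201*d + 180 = (d - 5)*(d^3 - 10*d^2 + 33*d - 36) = (d - 5)*(d - 3)*(d^2 - 7*d + 12) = (d - 5)*(d - 4)*(d - 3)*(d - 3)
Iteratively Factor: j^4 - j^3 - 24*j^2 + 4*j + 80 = (j - 2)*(j^3 + j^2 - 22*j - 40) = (j - 2)*(j + 2)*(j^2 - j - 20) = (j - 5)*(j - 2)*(j + 2)*(j + 4)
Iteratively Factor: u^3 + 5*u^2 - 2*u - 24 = (u + 3)*(u^2 + 2*u - 8) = (u + 3)*(u + 4)*(u - 2)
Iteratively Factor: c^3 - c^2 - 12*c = (c - 4)*(c^2 + 3*c) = (c - 4)*(c + 3)*(c)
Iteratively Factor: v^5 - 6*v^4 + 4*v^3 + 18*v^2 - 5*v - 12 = (v - 3)*(v^4 - 3*v^3 - 5*v^2 + 3*v + 4) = (v - 4)*(v - 3)*(v^3 + v^2 - v - 1) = (v - 4)*(v - 3)*(v + 1)*(v^2 - 1) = (v - 4)*(v - 3)*(v - 1)*(v + 1)*(v + 1)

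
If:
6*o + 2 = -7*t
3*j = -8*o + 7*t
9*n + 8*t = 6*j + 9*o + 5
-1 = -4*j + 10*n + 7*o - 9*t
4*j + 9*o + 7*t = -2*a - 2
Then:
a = -917/358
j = 296/179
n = 1298/1253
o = -89/179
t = 176/1253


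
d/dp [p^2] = 2*p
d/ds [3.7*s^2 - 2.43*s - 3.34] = 7.4*s - 2.43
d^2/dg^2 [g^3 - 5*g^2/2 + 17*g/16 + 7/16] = 6*g - 5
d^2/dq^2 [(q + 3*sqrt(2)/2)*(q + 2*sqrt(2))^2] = 6*q + 11*sqrt(2)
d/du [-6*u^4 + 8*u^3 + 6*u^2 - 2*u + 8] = -24*u^3 + 24*u^2 + 12*u - 2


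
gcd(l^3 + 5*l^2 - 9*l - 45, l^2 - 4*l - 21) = l + 3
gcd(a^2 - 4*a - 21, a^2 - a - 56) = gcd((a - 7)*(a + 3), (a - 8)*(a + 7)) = 1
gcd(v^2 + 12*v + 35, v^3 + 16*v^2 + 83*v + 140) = v^2 + 12*v + 35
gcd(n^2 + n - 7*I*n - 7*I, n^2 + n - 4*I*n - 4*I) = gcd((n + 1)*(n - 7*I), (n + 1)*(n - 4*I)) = n + 1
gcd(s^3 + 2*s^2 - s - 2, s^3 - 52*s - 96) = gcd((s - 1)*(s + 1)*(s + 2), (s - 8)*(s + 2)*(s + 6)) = s + 2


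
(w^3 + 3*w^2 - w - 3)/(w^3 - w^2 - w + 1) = (w + 3)/(w - 1)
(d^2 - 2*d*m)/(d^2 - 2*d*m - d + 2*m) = d/(d - 1)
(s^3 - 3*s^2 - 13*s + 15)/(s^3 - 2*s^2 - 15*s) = (s - 1)/s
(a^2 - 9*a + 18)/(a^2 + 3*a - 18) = (a - 6)/(a + 6)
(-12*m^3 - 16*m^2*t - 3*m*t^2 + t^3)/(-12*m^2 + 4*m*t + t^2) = (-12*m^3 - 16*m^2*t - 3*m*t^2 + t^3)/(-12*m^2 + 4*m*t + t^2)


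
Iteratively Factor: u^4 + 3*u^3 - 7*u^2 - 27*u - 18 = (u + 2)*(u^3 + u^2 - 9*u - 9) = (u + 1)*(u + 2)*(u^2 - 9) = (u + 1)*(u + 2)*(u + 3)*(u - 3)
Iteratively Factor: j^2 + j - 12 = (j + 4)*(j - 3)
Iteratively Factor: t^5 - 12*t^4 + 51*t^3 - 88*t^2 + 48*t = (t - 4)*(t^4 - 8*t^3 + 19*t^2 - 12*t) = (t - 4)*(t - 1)*(t^3 - 7*t^2 + 12*t) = t*(t - 4)*(t - 1)*(t^2 - 7*t + 12) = t*(t - 4)*(t - 3)*(t - 1)*(t - 4)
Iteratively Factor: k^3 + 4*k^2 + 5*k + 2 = (k + 1)*(k^2 + 3*k + 2) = (k + 1)^2*(k + 2)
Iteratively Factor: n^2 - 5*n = (n)*(n - 5)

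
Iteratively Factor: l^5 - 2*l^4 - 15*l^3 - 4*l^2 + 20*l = (l + 2)*(l^4 - 4*l^3 - 7*l^2 + 10*l) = (l - 1)*(l + 2)*(l^3 - 3*l^2 - 10*l) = (l - 1)*(l + 2)^2*(l^2 - 5*l) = l*(l - 1)*(l + 2)^2*(l - 5)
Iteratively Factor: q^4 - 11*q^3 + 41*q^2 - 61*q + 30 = (q - 2)*(q^3 - 9*q^2 + 23*q - 15) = (q - 3)*(q - 2)*(q^2 - 6*q + 5) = (q - 3)*(q - 2)*(q - 1)*(q - 5)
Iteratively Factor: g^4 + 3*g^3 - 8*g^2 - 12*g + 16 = (g - 2)*(g^3 + 5*g^2 + 2*g - 8) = (g - 2)*(g + 4)*(g^2 + g - 2) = (g - 2)*(g - 1)*(g + 4)*(g + 2)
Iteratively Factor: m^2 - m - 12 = (m + 3)*(m - 4)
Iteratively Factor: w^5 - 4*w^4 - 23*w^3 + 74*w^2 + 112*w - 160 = (w - 5)*(w^4 + w^3 - 18*w^2 - 16*w + 32) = (w - 5)*(w + 4)*(w^3 - 3*w^2 - 6*w + 8) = (w - 5)*(w - 1)*(w + 4)*(w^2 - 2*w - 8) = (w - 5)*(w - 4)*(w - 1)*(w + 4)*(w + 2)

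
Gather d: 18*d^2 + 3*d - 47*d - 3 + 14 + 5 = 18*d^2 - 44*d + 16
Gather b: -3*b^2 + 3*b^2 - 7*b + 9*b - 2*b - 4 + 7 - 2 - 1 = 0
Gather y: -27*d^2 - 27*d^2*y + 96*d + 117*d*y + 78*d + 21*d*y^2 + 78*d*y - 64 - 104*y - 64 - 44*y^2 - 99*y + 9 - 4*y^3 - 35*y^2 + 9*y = -27*d^2 + 174*d - 4*y^3 + y^2*(21*d - 79) + y*(-27*d^2 + 195*d - 194) - 119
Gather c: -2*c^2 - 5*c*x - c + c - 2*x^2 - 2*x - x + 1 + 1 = -2*c^2 - 5*c*x - 2*x^2 - 3*x + 2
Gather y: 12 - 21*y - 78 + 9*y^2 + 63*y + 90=9*y^2 + 42*y + 24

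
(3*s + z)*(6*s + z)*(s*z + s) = 18*s^3*z + 18*s^3 + 9*s^2*z^2 + 9*s^2*z + s*z^3 + s*z^2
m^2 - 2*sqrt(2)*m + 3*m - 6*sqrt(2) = (m + 3)*(m - 2*sqrt(2))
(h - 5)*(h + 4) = h^2 - h - 20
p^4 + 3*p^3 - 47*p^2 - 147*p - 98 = (p - 7)*(p + 1)*(p + 2)*(p + 7)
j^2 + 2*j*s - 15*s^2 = (j - 3*s)*(j + 5*s)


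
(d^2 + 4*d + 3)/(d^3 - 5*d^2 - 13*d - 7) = (d + 3)/(d^2 - 6*d - 7)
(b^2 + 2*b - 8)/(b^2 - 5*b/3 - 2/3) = 3*(b + 4)/(3*b + 1)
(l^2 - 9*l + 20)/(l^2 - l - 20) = (l - 4)/(l + 4)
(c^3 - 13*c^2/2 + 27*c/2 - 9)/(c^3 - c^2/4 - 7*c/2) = 2*(2*c^2 - 9*c + 9)/(c*(4*c + 7))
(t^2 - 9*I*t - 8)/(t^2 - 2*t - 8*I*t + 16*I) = (t - I)/(t - 2)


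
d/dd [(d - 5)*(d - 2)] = 2*d - 7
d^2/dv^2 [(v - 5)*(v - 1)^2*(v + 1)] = 12*v^2 - 36*v + 8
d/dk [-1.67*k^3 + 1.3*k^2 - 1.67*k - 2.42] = -5.01*k^2 + 2.6*k - 1.67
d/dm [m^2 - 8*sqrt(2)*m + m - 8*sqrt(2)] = 2*m - 8*sqrt(2) + 1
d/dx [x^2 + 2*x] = 2*x + 2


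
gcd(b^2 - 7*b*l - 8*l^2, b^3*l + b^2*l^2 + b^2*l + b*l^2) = b + l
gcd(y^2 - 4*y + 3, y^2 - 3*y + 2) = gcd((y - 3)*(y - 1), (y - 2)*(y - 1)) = y - 1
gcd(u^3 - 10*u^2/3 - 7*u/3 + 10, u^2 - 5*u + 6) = u^2 - 5*u + 6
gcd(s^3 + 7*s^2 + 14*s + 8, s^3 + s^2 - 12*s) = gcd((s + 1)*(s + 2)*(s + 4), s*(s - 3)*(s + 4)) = s + 4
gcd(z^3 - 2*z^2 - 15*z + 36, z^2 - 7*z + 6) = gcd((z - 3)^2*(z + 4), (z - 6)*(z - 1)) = 1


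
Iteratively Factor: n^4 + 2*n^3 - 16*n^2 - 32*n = (n)*(n^3 + 2*n^2 - 16*n - 32) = n*(n + 4)*(n^2 - 2*n - 8) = n*(n + 2)*(n + 4)*(n - 4)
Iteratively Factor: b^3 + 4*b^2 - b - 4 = (b - 1)*(b^2 + 5*b + 4) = (b - 1)*(b + 4)*(b + 1)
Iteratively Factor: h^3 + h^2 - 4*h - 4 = (h - 2)*(h^2 + 3*h + 2) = (h - 2)*(h + 1)*(h + 2)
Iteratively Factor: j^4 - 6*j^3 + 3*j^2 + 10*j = (j)*(j^3 - 6*j^2 + 3*j + 10) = j*(j - 2)*(j^2 - 4*j - 5) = j*(j - 5)*(j - 2)*(j + 1)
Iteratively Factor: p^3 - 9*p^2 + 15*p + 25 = (p - 5)*(p^2 - 4*p - 5) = (p - 5)^2*(p + 1)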